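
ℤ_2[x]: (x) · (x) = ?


Expand and collect like terms; reduce coefficients mod 2:
x^0: 0·0 = 0 ≡ 0 (mod 2)
x^1: 0·1 + 1·0 = 0 ≡ 0 (mod 2)
x^2: 1·1 = 1 ≡ 1 (mod 2)
Result: x^2

f · g = x^2


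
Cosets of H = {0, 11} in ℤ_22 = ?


H = {0, 11}, |H| = 2
Number of cosets = |G|/|H| = 22/2 = 11
0 + H = {0, 11}
1 + H = {1, 12}
2 + H = {2, 13}
3 + H = {3, 14}
4 + H = {4, 15}
5 + H = {5, 16}
6 + H = {6, 17}
7 + H = {7, 18}
8 + H = {8, 19}
9 + H = {9, 20}
10 + H = {10, 21}

Cosets: 0+H={0,11}; 1+H={1,12}; 2+H={2,13}; 3+H={3,14}; 4+H={4,15}; 5+H={5,16}; 6+H={6,17}; 7+H={7,18}; 8+H={8,19}; 9+H={9,20}; 10+H={10,21}


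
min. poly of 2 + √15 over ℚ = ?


Let α = 2 + √15. Then α - 2 = √15, so (α - 2)² = 15, giving α² - 4α - 11 = 0. Degree 2 and α ∉ ℚ, so this is the minimal polynomial.

Minimal polynomial: x² - 4x - 11


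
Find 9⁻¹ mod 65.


Use the extended Euclidean algorithm to write 1 = 9·s + 65·t; then s mod 65 is the inverse.
Euclidean algorithm:
  9 = 0·65 + 9
  65 = 7·9 + 2
  9 = 4·2 + 1
  2 = 2·1 + 0
gcd(9,65) = 1
Back-substitution gives: 9·(29) + 65·(-4) = 1
So 9⁻¹ ≡ 29 ≡ 29 (mod 65)
Check: 9 × 29 = 261 ≡ 1 (mod 65) ✓

9⁻¹ ≡ 29 (mod 65)


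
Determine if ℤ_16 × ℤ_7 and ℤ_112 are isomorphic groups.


Comparing ℤ_16 × ℤ_7 and ℤ_112:
gcd(16,7) = 1, so ℤ_16 × ℤ_7 ≅ ℤ_112 (CRT)

Yes, ℤ_16 × ℤ_7 ≅ ℤ_112


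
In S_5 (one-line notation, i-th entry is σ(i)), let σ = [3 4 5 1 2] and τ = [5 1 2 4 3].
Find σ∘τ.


σ∘τ: apply τ first, then σ
1 →τ 5 →σ 2
2 →τ 1 →σ 3
3 →τ 2 →σ 4
4 →τ 4 →σ 1
5 →τ 3 →σ 5

σ∘τ = [2 3 4 1 5]


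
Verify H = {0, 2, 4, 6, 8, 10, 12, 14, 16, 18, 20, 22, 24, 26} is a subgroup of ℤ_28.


Subgroup test for H = {0, 2, 4, 6, 8, 10, 12, 14, 16, 18, 20, 22, 24, 26} in (ℤ_28, +):
(1) 0 ∈ H? Yes
(2) Closure: for all a,b ∈ H, (a+b) mod 28 ∈ H? Yes
(3) Inverses: for all a ∈ H, -a mod 28 ∈ H? Yes

Yes, H is a subgroup of ℤ_28


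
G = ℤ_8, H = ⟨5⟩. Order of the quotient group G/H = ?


|⟨5⟩| = n / gcd(5, 8) = 8 / 1 = 8
H is normal (ℤ_8 is abelian).
|G/H| = |G| / |H| = 8 / 8 = 1

|G/H| = 1


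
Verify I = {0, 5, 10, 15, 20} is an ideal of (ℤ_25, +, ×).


Check ideal conditions for I = {0, 5, 10, 15, 20} in ℤ_25:
(1) I is an additive subgroup? Yes
(2) For r ∈ ℤ_25 and a ∈ I: r·a ∈ I? Yes

Yes, I is an ideal of ℤ_25


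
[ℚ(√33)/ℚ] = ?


√33 has minimal polynomial x² - 33 (irreducible over ℚ since 33 is squarefree)

[ℚ(√33)/ℚ] = 2


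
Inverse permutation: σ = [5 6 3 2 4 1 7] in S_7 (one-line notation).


To find σ⁻¹, swap domain and range:
σ(1) = 5 → σ⁻¹(5) = 1
σ(2) = 6 → σ⁻¹(6) = 2
σ(3) = 3 → σ⁻¹(3) = 3
σ(4) = 2 → σ⁻¹(2) = 4
σ(5) = 4 → σ⁻¹(4) = 5
σ(6) = 1 → σ⁻¹(1) = 6
σ(7) = 7 → σ⁻¹(7) = 7

σ⁻¹ = [6 4 3 5 1 2 7]


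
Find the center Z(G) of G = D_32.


Z(G) = {g ∈ G | gx = xg for all x ∈ G}
For even n, Z(D_n) = {e, r^(n/2)}: the 180° rotation r^16 commutes with every reflection and rotation

Z(D_32) = {e, r^16}


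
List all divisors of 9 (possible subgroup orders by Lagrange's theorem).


Lagrange's theorem: |H| divides |G|
|G| = 9
Divisors of 9: 1, 3, 9

Possible subgroup orders: {1, 3, 9}


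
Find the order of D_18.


|D_n| = 2n (n rotations and n reflections)
|D_18| = 2×18 = 36

|D_18| = 36


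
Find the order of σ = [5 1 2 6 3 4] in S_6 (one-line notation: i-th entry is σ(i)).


Cycle decomposition: (1 5 3 2) (4 6)
Cycle lengths: 4, 2
Order = lcm(4, 2) = 4

ord(σ) = 4


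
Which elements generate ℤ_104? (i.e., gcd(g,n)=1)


g generates ℤ_n iff gcd(g,n) = 1
Prime factors of 104: 2, 13
Generators are g ∈ {1,...,103} not divisible by any of these primes.
Generators: {1, 3, 5, 7, 9, 11, 15, 17, 19, 21, 23, 25, 27, 29, 31, 33, 35, 37, 41, 43, 45, 47, 49, 51, 53, 55, 57, 59, 61, 63, 67, 69, 71, 73, 75, 77, 79, 81, 83, 85, 87, 89, 93, 95, 97, 99, 101, 103}
Number of generators = φ(104) = 48

Generators of ℤ_104 = {1, 3, 5, 7, 9, 11, 15, 17, 19, 21, 23, 25, 27, 29, 31, 33, 35, 37, 41, 43, 45, 47, 49, 51, 53, 55, 57, 59, 61, 63, 67, 69, 71, 73, 75, 77, 79, 81, 83, 85, 87, 89, 93, 95, 97, 99, 101, 103}


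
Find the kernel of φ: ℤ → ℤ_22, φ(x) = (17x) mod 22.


Kernel = preimage of identity
ker(φ) = {x ∈ ℤ : 17x ≡ 0 (mod 22)}. gcd(17,22) = 1, so 17x ≡ 0 (mod 22) ⟺ x ≡ 0 (mod 22/1 = 22). Hence ker(φ) = 22ℤ

ker(φ) = 22ℤ


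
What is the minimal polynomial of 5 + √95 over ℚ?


Let α = 5 + √95. Then α - 5 = √95, so (α - 5)² = 95, giving α² - 10α - 70 = 0. Degree 2 and α ∉ ℚ, so this is the minimal polynomial.

Minimal polynomial: x² - 10x - 70


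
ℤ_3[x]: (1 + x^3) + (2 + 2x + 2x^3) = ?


Add coefficients mod 3:
x^0: 1 + 2 = 0 (mod 3)
x^1: 0 + 2 = 2 (mod 3)
x^2: 0 + 0 = 0 (mod 3)
x^3: 1 + 2 = 0 (mod 3)
Result: 2x

f + g = 2x


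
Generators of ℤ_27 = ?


g generates ℤ_n iff gcd(g,n) = 1
Prime factors of 27: 3
Generators are g ∈ {1,...,26} not divisible by any of these primes.
Generators: {1, 2, 4, 5, 7, 8, 10, 11, 13, 14, 16, 17, 19, 20, 22, 23, 25, 26}
Number of generators = φ(27) = 18

Generators of ℤ_27 = {1, 2, 4, 5, 7, 8, 10, 11, 13, 14, 16, 17, 19, 20, 22, 23, 25, 26}


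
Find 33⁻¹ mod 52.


Use the extended Euclidean algorithm to write 1 = 33·s + 52·t; then s mod 52 is the inverse.
Euclidean algorithm:
  33 = 0·52 + 33
  52 = 1·33 + 19
  33 = 1·19 + 14
  19 = 1·14 + 5
  14 = 2·5 + 4
  5 = 1·4 + 1
  4 = 4·1 + 0
gcd(33,52) = 1
Back-substitution gives: 33·(-11) + 52·(7) = 1
So 33⁻¹ ≡ -11 ≡ 41 (mod 52)
Check: 33 × 41 = 1353 ≡ 1 (mod 52) ✓

33⁻¹ ≡ 41 (mod 52)


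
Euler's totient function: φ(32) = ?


Factor n: 32 = 2^5
φ(n) = n · ∏(1 - 1/p) over distinct primes p | n
φ(32) = 32 · (1 - 1/2) = 16

φ(32) = 16


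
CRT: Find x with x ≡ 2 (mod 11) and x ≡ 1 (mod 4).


m₁ = 11, m₂ = 4, gcd = 1, so CRT applies. M = m₁·m₂ = 44
Let M₁ = M/m₁ = 4, M₂ = M/m₂ = 11
Find y₁ ≡ M₁⁻¹ (mod m₁): 4⁻¹ ≡ 3 (mod 11)
Find y₂ ≡ M₂⁻¹ (mod m₂): 11⁻¹ ≡ 3 (mod 4)
x = a₁·M₁·y₁ + a₂·M₂·y₂ = 2·4·3 + 1·11·3 = 57
Reduce mod 44: x ≡ 13
Check: 13 mod 11 = 2 ✓, 13 mod 4 = 1 ✓

x ≡ 13 (mod 44)


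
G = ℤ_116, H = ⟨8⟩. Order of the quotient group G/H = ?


|⟨8⟩| = n / gcd(8, 116) = 116 / 4 = 29
H is normal (ℤ_116 is abelian).
|G/H| = |G| / |H| = 116 / 29 = 4

|G/H| = 4


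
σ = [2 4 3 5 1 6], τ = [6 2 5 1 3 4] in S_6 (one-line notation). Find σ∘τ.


σ∘τ: apply τ first, then σ
1 →τ 6 →σ 6
2 →τ 2 →σ 4
3 →τ 5 →σ 1
4 →τ 1 →σ 2
5 →τ 3 →σ 3
6 →τ 4 →σ 5

σ∘τ = [6 4 1 2 3 5]


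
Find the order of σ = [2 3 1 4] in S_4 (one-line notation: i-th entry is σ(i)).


Cycle decomposition: (1 2 3)
Cycle lengths: 3
Order = lcm(3) = 3

ord(σ) = 3


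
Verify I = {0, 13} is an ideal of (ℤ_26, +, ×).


Check ideal conditions for I = {0, 13} in ℤ_26:
(1) I is an additive subgroup? Yes
(2) For r ∈ ℤ_26 and a ∈ I: r·a ∈ I? Yes

Yes, I is an ideal of ℤ_26


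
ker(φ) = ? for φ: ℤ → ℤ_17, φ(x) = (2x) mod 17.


Kernel = preimage of identity
ker(φ) = {x ∈ ℤ : 2x ≡ 0 (mod 17)}. gcd(2,17) = 1, so 2x ≡ 0 (mod 17) ⟺ x ≡ 0 (mod 17/1 = 17). Hence ker(φ) = 17ℤ

ker(φ) = 17ℤ


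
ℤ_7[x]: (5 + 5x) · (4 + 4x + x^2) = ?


Expand and collect like terms; reduce coefficients mod 7:
x^0: 5·4 = 20 ≡ 6 (mod 7)
x^1: 5·4 + 5·4 = 40 ≡ 5 (mod 7)
x^2: 5·1 + 5·4 = 25 ≡ 4 (mod 7)
x^3: 5·1 = 5 ≡ 5 (mod 7)
Result: 6 + 5x + 4x^2 + 5x^3

f · g = 6 + 5x + 4x^2 + 5x^3


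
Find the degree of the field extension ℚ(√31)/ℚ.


√31 has minimal polynomial x² - 31 (irreducible over ℚ since 31 is squarefree)

[ℚ(√31)/ℚ] = 2


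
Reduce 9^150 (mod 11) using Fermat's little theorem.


Fermat's little theorem: if p is prime and gcd(a,p)=1, then a^(p-1) ≡ 1 (mod p)
p = 11 is prime, gcd(9,11) = 1
Reduce exponent: 150 mod 10 = 0
So 9^150 ≡ 9^0 (mod 11)
9^0 = 1

9^150 ≡ 1 (mod 11)


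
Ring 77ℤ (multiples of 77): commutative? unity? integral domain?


77ℤ is a commutative ring under +,× but has no multiplicative identity (1 ∉ 77ℤ); it has no zero divisors, but without unity it is not an integral domain
Commutative: Yes
Integral domain: No
Has unity: No

77ℤ (multiples of 77): Commutative=Yes, Unity=No


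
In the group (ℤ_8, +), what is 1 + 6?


Operation: addition mod 8
1 + 6 = (a + b) mod 8 with a = 1, b = 6

1 + 6 = 7


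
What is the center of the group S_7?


Z(G) = {g ∈ G | gx = xg for all x ∈ G}
S_n is non-abelian for n ≥ 3; Z(S_7) is trivial

Z(S_7) = {e}


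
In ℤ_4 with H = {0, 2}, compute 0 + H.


0 + H = {0 + h (mod 4) : h ∈ H}
0+0=0, 0+2=2

0 + H = {0, 2}


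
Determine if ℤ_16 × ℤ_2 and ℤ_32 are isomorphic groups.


Comparing ℤ_16 × ℤ_2 and ℤ_32:
gcd(16,2) = 2 ≠ 1. Max element order in ℤ_16×ℤ_2 is lcm(16,2) = 16 < 32, so it has no element of order 32

No, ℤ_16 × ℤ_2 ≇ ℤ_32


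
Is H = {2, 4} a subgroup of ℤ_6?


Subgroup test for H = {2, 4} in (ℤ_6, +):
(1) 0 ∈ H? No
(2) Closure: for all a,b ∈ H, (a+b) mod 6 ∈ H? No  [counterexample: 2 + 4 = 0 ∉ H]
(3) Inverses: for all a ∈ H, -a mod 6 ∈ H? Yes

No, H is not a subgroup of ℤ_6


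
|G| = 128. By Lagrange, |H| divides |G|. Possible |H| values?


Lagrange's theorem: |H| divides |G|
|G| = 128
Divisors of 128: 1, 2, 4, 8, 16, 32, 64, 128

Possible subgroup orders: {1, 2, 4, 8, 16, 32, 64, 128}


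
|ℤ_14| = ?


ℤ_n has n elements.

|ℤ_14| = 14


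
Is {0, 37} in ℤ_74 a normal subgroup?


H = {0, 37} in ℤ_74
ℤ_74 is abelian; every subgroup of an abelian group is normal

Yes, normal subgroup


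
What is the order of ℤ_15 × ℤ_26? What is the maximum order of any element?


|ℤ_15 × ℤ_26| = 15 × 26 = 390
Max element order = lcm(15,26) = 390
Cyclic? Yes (gcd=1)

|ℤ_15×ℤ_26| = 390, max element order = 390


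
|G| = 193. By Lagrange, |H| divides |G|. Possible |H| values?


Lagrange's theorem: |H| divides |G|
|G| = 193
Divisors of 193: 1, 193

Possible subgroup orders: {1, 193}


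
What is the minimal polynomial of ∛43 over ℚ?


∛43 satisfies x³ - 43 = 0, irreducible over ℚ (no rational root; 43 is not a perfect cube)

Minimal polynomial: x³ - 43


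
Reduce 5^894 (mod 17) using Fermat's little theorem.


Fermat's little theorem: if p is prime and gcd(a,p)=1, then a^(p-1) ≡ 1 (mod p)
p = 17 is prime, gcd(5,17) = 1
Reduce exponent: 894 mod 16 = 14
So 5^894 ≡ 5^14 (mod 17)
5^14 mod 17 = 15

5^894 ≡ 15 (mod 17)


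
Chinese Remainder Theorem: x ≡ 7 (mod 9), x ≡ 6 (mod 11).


m₁ = 9, m₂ = 11, gcd = 1, so CRT applies. M = m₁·m₂ = 99
Let M₁ = M/m₁ = 11, M₂ = M/m₂ = 9
Find y₁ ≡ M₁⁻¹ (mod m₁): 11⁻¹ ≡ 5 (mod 9)
Find y₂ ≡ M₂⁻¹ (mod m₂): 9⁻¹ ≡ 5 (mod 11)
x = a₁·M₁·y₁ + a₂·M₂·y₂ = 7·11·5 + 6·9·5 = 655
Reduce mod 99: x ≡ 61
Check: 61 mod 9 = 7 ✓, 61 mod 11 = 6 ✓

x ≡ 61 (mod 99)


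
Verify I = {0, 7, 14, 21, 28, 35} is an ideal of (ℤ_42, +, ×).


Check ideal conditions for I = {0, 7, 14, 21, 28, 35} in ℤ_42:
(1) I is an additive subgroup? Yes
(2) For r ∈ ℤ_42 and a ∈ I: r·a ∈ I? Yes

Yes, I is an ideal of ℤ_42


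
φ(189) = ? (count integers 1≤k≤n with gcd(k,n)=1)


Factor n: 189 = 3^3 × 7
φ(n) = n · ∏(1 - 1/p) over distinct primes p | n
φ(189) = 189 · (1 - 1/3) · (1 - 1/7) = 108

φ(189) = 108


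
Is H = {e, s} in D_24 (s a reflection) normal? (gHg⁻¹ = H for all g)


H = {e, s} in D_24 (s a reflection)
r·s·r⁻¹ = sr⁻² ≠ s for n ≥ 3, so {e, s} is not closed under conjugation

No, not a normal subgroup


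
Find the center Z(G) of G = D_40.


Z(G) = {g ∈ G | gx = xg for all x ∈ G}
For even n, Z(D_n) = {e, r^(n/2)}: the 180° rotation r^20 commutes with every reflection and rotation

Z(D_40) = {e, r^20}


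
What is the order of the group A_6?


|A_n| = n!/2 (even permutations)
|A_6| = 6!/2 = 720/2 = 360

|A_6| = 360


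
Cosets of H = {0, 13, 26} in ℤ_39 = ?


H = {0, 13, 26}, |H| = 3
Number of cosets = |G|/|H| = 39/3 = 13
0 + H = {0, 13, 26}
1 + H = {1, 14, 27}
2 + H = {2, 15, 28}
3 + H = {3, 16, 29}
4 + H = {4, 17, 30}
5 + H = {5, 18, 31}
6 + H = {6, 19, 32}
7 + H = {7, 20, 33}
8 + H = {8, 21, 34}
9 + H = {9, 22, 35}
10 + H = {10, 23, 36}
11 + H = {11, 24, 37}
12 + H = {12, 25, 38}

Cosets: 0+H={0,13,26}; 1+H={1,14,27}; 2+H={2,15,28}; 3+H={3,16,29}; 4+H={4,17,30}; 5+H={5,18,31}; 6+H={6,19,32}; 7+H={7,20,33}; 8+H={8,21,34}; 9+H={9,22,35}; 10+H={10,23,36}; 11+H={11,24,37}; 12+H={12,25,38}


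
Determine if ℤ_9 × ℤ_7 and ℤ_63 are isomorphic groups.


Comparing ℤ_9 × ℤ_7 and ℤ_63:
gcd(9,7) = 1, so ℤ_9 × ℤ_7 ≅ ℤ_63 (CRT)

Yes, ℤ_9 × ℤ_7 ≅ ℤ_63


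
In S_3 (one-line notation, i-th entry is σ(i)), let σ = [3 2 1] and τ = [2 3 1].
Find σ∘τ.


σ∘τ: apply τ first, then σ
1 →τ 2 →σ 2
2 →τ 3 →σ 1
3 →τ 1 →σ 3

σ∘τ = [2 1 3]


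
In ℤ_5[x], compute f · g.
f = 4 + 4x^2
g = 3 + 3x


Expand and collect like terms; reduce coefficients mod 5:
x^0: 4·3 = 12 ≡ 2 (mod 5)
x^1: 4·3 + 0·3 = 12 ≡ 2 (mod 5)
x^2: 0·3 + 4·3 = 12 ≡ 2 (mod 5)
x^3: 4·3 = 12 ≡ 2 (mod 5)
Result: 2 + 2x + 2x^2 + 2x^3

f · g = 2 + 2x + 2x^2 + 2x^3


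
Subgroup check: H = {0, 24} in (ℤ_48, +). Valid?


Subgroup test for H = {0, 24} in (ℤ_48, +):
(1) 0 ∈ H? Yes
(2) Closure: for all a,b ∈ H, (a+b) mod 48 ∈ H? Yes
(3) Inverses: for all a ∈ H, -a mod 48 ∈ H? Yes

Yes, H is a subgroup of ℤ_48


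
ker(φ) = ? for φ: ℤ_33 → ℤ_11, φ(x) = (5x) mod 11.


Kernel = preimage of identity
ker(φ) = {x ∈ ℤ_33 : 5x ≡ 0 (mod 11)}. Since 11 | 33, φ is well-defined. The kernel is the cyclic subgroup ⟨11⟩ of ℤ_33 (order 3), i.e. {0, 11, 22}

ker(φ) = {0, 11, 22}


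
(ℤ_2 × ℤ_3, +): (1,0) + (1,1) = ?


Operation: componentwise addition mod (2, 3)
(1,0) + (1,1) = ((a₁+b₁) mod 2, (a₂+b₂) mod 3) with a = (1,0), b = (1,1)

(1,0) + (1,1) = (0,1)


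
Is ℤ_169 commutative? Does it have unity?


ℤ_169 is a commutative ring with unity 1; 169 = 13×13 is composite, so 13·13 ≡ 0 gives zero divisors (not an integral domain)
Commutative: Yes
Integral domain: No
Has unity: Yes

ℤ_169: Commutative=Yes, Unity=Yes


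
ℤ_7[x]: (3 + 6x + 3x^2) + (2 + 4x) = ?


Add coefficients mod 7:
x^0: 3 + 2 = 5 (mod 7)
x^1: 6 + 4 = 3 (mod 7)
x^2: 3 + 0 = 3 (mod 7)
Result: 5 + 3x + 3x^2

f + g = 5 + 3x + 3x^2


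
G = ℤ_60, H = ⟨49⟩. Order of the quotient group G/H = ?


|⟨49⟩| = n / gcd(49, 60) = 60 / 1 = 60
H is normal (ℤ_60 is abelian).
|G/H| = |G| / |H| = 60 / 60 = 1

|G/H| = 1


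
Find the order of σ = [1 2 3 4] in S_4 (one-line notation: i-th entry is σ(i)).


Cycle decomposition: identity (all elements fixed)
Order = 1 (identity has order 1)

ord(σ) = 1


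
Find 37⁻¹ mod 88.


Use the extended Euclidean algorithm to write 1 = 37·s + 88·t; then s mod 88 is the inverse.
Euclidean algorithm:
  37 = 0·88 + 37
  88 = 2·37 + 14
  37 = 2·14 + 9
  14 = 1·9 + 5
  9 = 1·5 + 4
  5 = 1·4 + 1
  4 = 4·1 + 0
gcd(37,88) = 1
Back-substitution gives: 37·(-19) + 88·(8) = 1
So 37⁻¹ ≡ -19 ≡ 69 (mod 88)
Check: 37 × 69 = 2553 ≡ 1 (mod 88) ✓

37⁻¹ ≡ 69 (mod 88)


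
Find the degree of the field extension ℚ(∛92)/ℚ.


∛92 has minimal polynomial x³ - 92 (irreducible over ℚ since 92 is not a perfect cube)

[ℚ(∛92)/ℚ] = 3


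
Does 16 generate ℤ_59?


g generates ℤ_n iff gcd(g, n) = 1
gcd(16, 59) = 1
Since gcd = 1, 16 is a generator.

Yes, 16 generates ℤ_59


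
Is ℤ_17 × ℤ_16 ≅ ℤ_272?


Comparing ℤ_17 × ℤ_16 and ℤ_272:
gcd(17,16) = 1, so ℤ_17 × ℤ_16 ≅ ℤ_272 (CRT)

Yes, ℤ_17 × ℤ_16 ≅ ℤ_272


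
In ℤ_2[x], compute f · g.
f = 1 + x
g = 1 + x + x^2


Expand and collect like terms; reduce coefficients mod 2:
x^0: 1·1 = 1 ≡ 1 (mod 2)
x^1: 1·1 + 1·1 = 2 ≡ 0 (mod 2)
x^2: 1·1 + 1·1 = 2 ≡ 0 (mod 2)
x^3: 1·1 = 1 ≡ 1 (mod 2)
Result: 1 + x^3

f · g = 1 + x^3


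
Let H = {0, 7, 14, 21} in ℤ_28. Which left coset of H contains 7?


7 + H = {7 + h (mod 28) : h ∈ H}
7+0=7, 7+7=14, 7+14=21, 7+21=0
7 + H = {0, 7, 14, 21} = 0 + H

7 + H = {0, 7, 14, 21}


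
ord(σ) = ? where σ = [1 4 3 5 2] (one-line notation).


Cycle decomposition: (2 4 5)
Cycle lengths: 3
Order = lcm(3) = 3

ord(σ) = 3


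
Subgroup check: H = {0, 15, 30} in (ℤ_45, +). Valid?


Subgroup test for H = {0, 15, 30} in (ℤ_45, +):
(1) 0 ∈ H? Yes
(2) Closure: for all a,b ∈ H, (a+b) mod 45 ∈ H? Yes
(3) Inverses: for all a ∈ H, -a mod 45 ∈ H? Yes

Yes, H is a subgroup of ℤ_45


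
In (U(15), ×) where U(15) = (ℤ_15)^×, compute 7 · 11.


Operation: multiplication mod 15
7 · 11 = (a × b) mod 15 with a = 7, b = 11

7 · 11 = 2


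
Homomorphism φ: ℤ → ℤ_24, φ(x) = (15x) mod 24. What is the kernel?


Kernel = preimage of identity
ker(φ) = {x ∈ ℤ : 15x ≡ 0 (mod 24)}. gcd(15,24) = 3, so 15x ≡ 0 (mod 24) ⟺ x ≡ 0 (mod 24/3 = 8). Hence ker(φ) = 8ℤ

ker(φ) = 8ℤ


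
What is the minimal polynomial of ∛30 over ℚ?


∛30 satisfies x³ - 30 = 0, irreducible over ℚ (no rational root; 30 is not a perfect cube)

Minimal polynomial: x³ - 30


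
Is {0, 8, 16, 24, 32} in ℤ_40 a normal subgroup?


H = {0, 8, 16, 24, 32} in ℤ_40
ℤ_40 is abelian; every subgroup of an abelian group is normal

Yes, normal subgroup


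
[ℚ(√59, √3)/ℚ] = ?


[ℚ(√59,√3):ℚ] = [ℚ(√59,√3):ℚ(√59)]·[ℚ(√59):ℚ] = 2·2 = 4

[ℚ(√59, √3)/ℚ] = 4


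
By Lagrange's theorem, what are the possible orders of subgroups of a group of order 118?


Lagrange's theorem: |H| divides |G|
|G| = 118
Divisors of 118: 1, 2, 59, 118

Possible subgroup orders: {1, 2, 59, 118}


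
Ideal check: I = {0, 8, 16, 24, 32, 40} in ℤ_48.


Check ideal conditions for I = {0, 8, 16, 24, 32, 40} in ℤ_48:
(1) I is an additive subgroup? Yes
(2) For r ∈ ℤ_48 and a ∈ I: r·a ∈ I? Yes

Yes, I is an ideal of ℤ_48


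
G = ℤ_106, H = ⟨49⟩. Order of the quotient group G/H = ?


|⟨49⟩| = n / gcd(49, 106) = 106 / 1 = 106
H is normal (ℤ_106 is abelian).
|G/H| = |G| / |H| = 106 / 106 = 1

|G/H| = 1


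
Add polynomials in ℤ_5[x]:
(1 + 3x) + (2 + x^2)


Add coefficients mod 5:
x^0: 1 + 2 = 3 (mod 5)
x^1: 3 + 0 = 3 (mod 5)
x^2: 0 + 1 = 1 (mod 5)
Result: 3 + 3x + x^2

f + g = 3 + 3x + x^2


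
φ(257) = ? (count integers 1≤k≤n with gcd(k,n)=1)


Factor n: 257 = 257
φ(n) = n · ∏(1 - 1/p) over distinct primes p | n
φ(257) = 257 · (1 - 1/257) = 256

φ(257) = 256


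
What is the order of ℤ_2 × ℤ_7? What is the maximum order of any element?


|ℤ_2 × ℤ_7| = 2 × 7 = 14
Max element order = lcm(2,7) = 14
Cyclic? Yes (gcd=1)

|ℤ_2×ℤ_7| = 14, max element order = 14


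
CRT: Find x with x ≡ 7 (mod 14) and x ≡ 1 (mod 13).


m₁ = 14, m₂ = 13, gcd = 1, so CRT applies. M = m₁·m₂ = 182
Let M₁ = M/m₁ = 13, M₂ = M/m₂ = 14
Find y₁ ≡ M₁⁻¹ (mod m₁): 13⁻¹ ≡ 13 (mod 14)
Find y₂ ≡ M₂⁻¹ (mod m₂): 14⁻¹ ≡ 1 (mod 13)
x = a₁·M₁·y₁ + a₂·M₂·y₂ = 7·13·13 + 1·14·1 = 1197
Reduce mod 182: x ≡ 105
Check: 105 mod 14 = 7 ✓, 105 mod 13 = 1 ✓

x ≡ 105 (mod 182)


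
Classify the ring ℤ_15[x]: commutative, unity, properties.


ℤ_15 has zero divisors (3·5 ≡ 0), and these lift to constant zero divisors in ℤ_15[x]; so not an integral domain
Commutative: Yes
Integral domain: No
Has unity: Yes

ℤ_15[x]: Commutative=Yes, Unity=Yes


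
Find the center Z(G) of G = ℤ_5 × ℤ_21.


Z(G) = {g ∈ G | gx = xg for all x ∈ G}
Direct product of abelian groups is abelian, so Z(G) = G

Z(ℤ_5 × ℤ_21) = ℤ_5 × ℤ_21


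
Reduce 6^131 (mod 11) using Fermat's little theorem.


Fermat's little theorem: if p is prime and gcd(a,p)=1, then a^(p-1) ≡ 1 (mod p)
p = 11 is prime, gcd(6,11) = 1
Reduce exponent: 131 mod 10 = 1
So 6^131 ≡ 6^1 (mod 11)
6^1 mod 11 = 6

6^131 ≡ 6 (mod 11)


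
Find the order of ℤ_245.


ℤ_n has n elements.

|ℤ_245| = 245


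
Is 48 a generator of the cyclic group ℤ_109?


g generates ℤ_n iff gcd(g, n) = 1
gcd(48, 109) = 1
Since gcd = 1, 48 is a generator.

Yes, 48 generates ℤ_109


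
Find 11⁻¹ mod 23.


Use the extended Euclidean algorithm to write 1 = 11·s + 23·t; then s mod 23 is the inverse.
Euclidean algorithm:
  11 = 0·23 + 11
  23 = 2·11 + 1
  11 = 11·1 + 0
gcd(11,23) = 1
Back-substitution gives: 11·(-2) + 23·(1) = 1
So 11⁻¹ ≡ -2 ≡ 21 (mod 23)
Check: 11 × 21 = 231 ≡ 1 (mod 23) ✓

11⁻¹ ≡ 21 (mod 23)


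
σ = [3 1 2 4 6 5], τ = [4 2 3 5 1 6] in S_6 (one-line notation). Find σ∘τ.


σ∘τ: apply τ first, then σ
1 →τ 4 →σ 4
2 →τ 2 →σ 1
3 →τ 3 →σ 2
4 →τ 5 →σ 6
5 →τ 1 →σ 3
6 →τ 6 →σ 5

σ∘τ = [4 1 2 6 3 5]


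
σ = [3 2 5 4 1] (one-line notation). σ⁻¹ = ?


To find σ⁻¹, swap domain and range:
σ(1) = 3 → σ⁻¹(3) = 1
σ(2) = 2 → σ⁻¹(2) = 2
σ(3) = 5 → σ⁻¹(5) = 3
σ(4) = 4 → σ⁻¹(4) = 4
σ(5) = 1 → σ⁻¹(1) = 5

σ⁻¹ = [5 2 1 4 3]


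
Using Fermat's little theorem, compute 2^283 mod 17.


Fermat's little theorem: if p is prime and gcd(a,p)=1, then a^(p-1) ≡ 1 (mod p)
p = 17 is prime, gcd(2,17) = 1
Reduce exponent: 283 mod 16 = 11
So 2^283 ≡ 2^11 (mod 17)
2^11 mod 17 = 8

2^283 ≡ 8 (mod 17)


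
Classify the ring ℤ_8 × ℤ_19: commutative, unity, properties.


Direct product ring; commutative with unity (1,1); but (1,0)·(0,1) = (0,0) gives zero divisors, so not an integral domain
Commutative: Yes
Integral domain: No
Has unity: Yes

ℤ_8 × ℤ_19: Commutative=Yes, Unity=Yes


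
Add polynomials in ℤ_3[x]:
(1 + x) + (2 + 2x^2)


Add coefficients mod 3:
x^0: 1 + 2 = 0 (mod 3)
x^1: 1 + 0 = 1 (mod 3)
x^2: 0 + 2 = 2 (mod 3)
Result: x + 2x^2

f + g = x + 2x^2


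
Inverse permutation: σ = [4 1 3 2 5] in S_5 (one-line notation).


To find σ⁻¹, swap domain and range:
σ(1) = 4 → σ⁻¹(4) = 1
σ(2) = 1 → σ⁻¹(1) = 2
σ(3) = 3 → σ⁻¹(3) = 3
σ(4) = 2 → σ⁻¹(2) = 4
σ(5) = 5 → σ⁻¹(5) = 5

σ⁻¹ = [2 4 3 1 5]


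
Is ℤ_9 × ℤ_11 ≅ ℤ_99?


Comparing ℤ_9 × ℤ_11 and ℤ_99:
gcd(9,11) = 1, so ℤ_9 × ℤ_11 ≅ ℤ_99 (CRT)

Yes, ℤ_9 × ℤ_11 ≅ ℤ_99


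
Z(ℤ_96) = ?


Z(G) = {g ∈ G | gx = xg for all x ∈ G}
ℤ_96 is abelian, so Z(G) = G

Z(ℤ_96) = ℤ_96


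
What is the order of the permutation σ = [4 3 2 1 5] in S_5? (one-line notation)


Cycle decomposition: (1 4) (2 3)
Cycle lengths: 2, 2
Order = lcm(2, 2) = 2

ord(σ) = 2


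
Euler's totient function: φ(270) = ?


Factor n: 270 = 2 × 3^3 × 5
φ(n) = n · ∏(1 - 1/p) over distinct primes p | n
φ(270) = 270 · (1 - 1/2) · (1 - 1/3) · (1 - 1/5) = 72

φ(270) = 72


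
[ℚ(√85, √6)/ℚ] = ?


[ℚ(√85,√6):ℚ] = [ℚ(√85,√6):ℚ(√85)]·[ℚ(√85):ℚ] = 2·2 = 4

[ℚ(√85, √6)/ℚ] = 4


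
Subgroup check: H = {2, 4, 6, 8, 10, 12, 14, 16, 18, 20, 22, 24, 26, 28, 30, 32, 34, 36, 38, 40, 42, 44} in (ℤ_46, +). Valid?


Subgroup test for H = {2, 4, 6, 8, 10, 12, 14, 16, 18, 20, 22, 24, 26, 28, 30, 32, 34, 36, 38, 40, 42, 44} in (ℤ_46, +):
(1) 0 ∈ H? No
(2) Closure: for all a,b ∈ H, (a+b) mod 46 ∈ H? No  [counterexample: 2 + 44 = 0 ∉ H]
(3) Inverses: for all a ∈ H, -a mod 46 ∈ H? Yes

No, H is not a subgroup of ℤ_46


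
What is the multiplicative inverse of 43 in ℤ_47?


Use the extended Euclidean algorithm to write 1 = 43·s + 47·t; then s mod 47 is the inverse.
Euclidean algorithm:
  43 = 0·47 + 43
  47 = 1·43 + 4
  43 = 10·4 + 3
  4 = 1·3 + 1
  3 = 3·1 + 0
gcd(43,47) = 1
Back-substitution gives: 43·(-12) + 47·(11) = 1
So 43⁻¹ ≡ -12 ≡ 35 (mod 47)
Check: 43 × 35 = 1505 ≡ 1 (mod 47) ✓

43⁻¹ ≡ 35 (mod 47)


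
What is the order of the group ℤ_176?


ℤ_n has n elements.

|ℤ_176| = 176


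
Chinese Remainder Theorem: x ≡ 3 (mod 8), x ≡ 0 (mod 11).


m₁ = 8, m₂ = 11, gcd = 1, so CRT applies. M = m₁·m₂ = 88
Let M₁ = M/m₁ = 11, M₂ = M/m₂ = 8
Find y₁ ≡ M₁⁻¹ (mod m₁): 11⁻¹ ≡ 3 (mod 8)
Find y₂ ≡ M₂⁻¹ (mod m₂): 8⁻¹ ≡ 7 (mod 11)
x = a₁·M₁·y₁ + a₂·M₂·y₂ = 3·11·3 + 0·8·7 = 99
Reduce mod 88: x ≡ 11
Check: 11 mod 8 = 3 ✓, 11 mod 11 = 0 ✓

x ≡ 11 (mod 88)


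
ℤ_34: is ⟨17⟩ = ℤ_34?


g generates ℤ_n iff gcd(g, n) = 1
gcd(17, 34) = 17
Since gcd = 17 ≠ 1, ⟨17⟩ has order 2 < 34, so 17 is not a generator.

No, 17 does not generate ℤ_34


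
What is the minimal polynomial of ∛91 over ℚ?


∛91 satisfies x³ - 91 = 0, irreducible over ℚ (no rational root; 91 is not a perfect cube)

Minimal polynomial: x³ - 91


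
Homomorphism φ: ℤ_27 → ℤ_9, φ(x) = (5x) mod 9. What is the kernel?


Kernel = preimage of identity
ker(φ) = {x ∈ ℤ_27 : 5x ≡ 0 (mod 9)}. Since 9 | 27, φ is well-defined. The kernel is the cyclic subgroup ⟨9⟩ of ℤ_27 (order 3), i.e. {0, 9, 18}

ker(φ) = {0, 9, 18}


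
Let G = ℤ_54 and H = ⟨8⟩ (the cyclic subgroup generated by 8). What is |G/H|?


|⟨8⟩| = n / gcd(8, 54) = 54 / 2 = 27
H is normal (ℤ_54 is abelian).
|G/H| = |G| / |H| = 54 / 27 = 2

|G/H| = 2


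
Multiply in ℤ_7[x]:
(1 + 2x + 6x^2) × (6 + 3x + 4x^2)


Expand and collect like terms; reduce coefficients mod 7:
x^0: 1·6 = 6 ≡ 6 (mod 7)
x^1: 1·3 + 2·6 = 15 ≡ 1 (mod 7)
x^2: 1·4 + 2·3 + 6·6 = 46 ≡ 4 (mod 7)
x^3: 2·4 + 6·3 = 26 ≡ 5 (mod 7)
x^4: 6·4 = 24 ≡ 3 (mod 7)
Result: 6 + x + 4x^2 + 5x^3 + 3x^4

f · g = 6 + x + 4x^2 + 5x^3 + 3x^4


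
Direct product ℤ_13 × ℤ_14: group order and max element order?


|ℤ_13 × ℤ_14| = 13 × 14 = 182
Max element order = lcm(13,14) = 182
Cyclic? Yes (gcd=1)

|ℤ_13×ℤ_14| = 182, max element order = 182


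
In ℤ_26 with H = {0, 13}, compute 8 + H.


8 + H = {8 + h (mod 26) : h ∈ H}
8+0=8, 8+13=21

8 + H = {8, 21}


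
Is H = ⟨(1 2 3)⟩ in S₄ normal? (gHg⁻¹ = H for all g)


H = ⟨(1 2 3)⟩ in S₄
(1 4)(1 2 3)(1 4)⁻¹ = (4 2 3) ∉ ⟨(1 2 3)⟩

No, not a normal subgroup


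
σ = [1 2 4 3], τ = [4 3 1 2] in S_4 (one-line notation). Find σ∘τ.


σ∘τ: apply τ first, then σ
1 →τ 4 →σ 3
2 →τ 3 →σ 4
3 →τ 1 →σ 1
4 →τ 2 →σ 2

σ∘τ = [3 4 1 2]


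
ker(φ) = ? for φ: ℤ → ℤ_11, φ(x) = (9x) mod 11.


Kernel = preimage of identity
ker(φ) = {x ∈ ℤ : 9x ≡ 0 (mod 11)}. gcd(9,11) = 1, so 9x ≡ 0 (mod 11) ⟺ x ≡ 0 (mod 11/1 = 11). Hence ker(φ) = 11ℤ

ker(φ) = 11ℤ


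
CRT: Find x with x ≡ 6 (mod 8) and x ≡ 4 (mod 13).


m₁ = 8, m₂ = 13, gcd = 1, so CRT applies. M = m₁·m₂ = 104
Let M₁ = M/m₁ = 13, M₂ = M/m₂ = 8
Find y₁ ≡ M₁⁻¹ (mod m₁): 13⁻¹ ≡ 5 (mod 8)
Find y₂ ≡ M₂⁻¹ (mod m₂): 8⁻¹ ≡ 5 (mod 13)
x = a₁·M₁·y₁ + a₂·M₂·y₂ = 6·13·5 + 4·8·5 = 550
Reduce mod 104: x ≡ 30
Check: 30 mod 8 = 6 ✓, 30 mod 13 = 4 ✓

x ≡ 30 (mod 104)


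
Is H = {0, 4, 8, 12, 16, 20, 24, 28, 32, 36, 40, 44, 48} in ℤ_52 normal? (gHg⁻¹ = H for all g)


H = {0, 4, 8, 12, 16, 20, 24, 28, 32, 36, 40, 44, 48} in ℤ_52
ℤ_52 is abelian; every subgroup of an abelian group is normal

Yes, normal subgroup


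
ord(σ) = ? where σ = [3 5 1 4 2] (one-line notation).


Cycle decomposition: (1 3) (2 5)
Cycle lengths: 2, 2
Order = lcm(2, 2) = 2

ord(σ) = 2


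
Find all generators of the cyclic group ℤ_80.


g generates ℤ_n iff gcd(g,n) = 1
Prime factors of 80: 2, 5
Generators are g ∈ {1,...,79} not divisible by any of these primes.
Generators: {1, 3, 7, 9, 11, 13, 17, 19, 21, 23, 27, 29, 31, 33, 37, 39, 41, 43, 47, 49, 51, 53, 57, 59, 61, 63, 67, 69, 71, 73, 77, 79}
Number of generators = φ(80) = 32

Generators of ℤ_80 = {1, 3, 7, 9, 11, 13, 17, 19, 21, 23, 27, 29, 31, 33, 37, 39, 41, 43, 47, 49, 51, 53, 57, 59, 61, 63, 67, 69, 71, 73, 77, 79}


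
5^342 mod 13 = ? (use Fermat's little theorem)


Fermat's little theorem: if p is prime and gcd(a,p)=1, then a^(p-1) ≡ 1 (mod p)
p = 13 is prime, gcd(5,13) = 1
Reduce exponent: 342 mod 12 = 6
So 5^342 ≡ 5^6 (mod 13)
5^6 mod 13 = 12

5^342 ≡ 12 (mod 13)


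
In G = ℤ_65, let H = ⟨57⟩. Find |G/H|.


|⟨57⟩| = n / gcd(57, 65) = 65 / 1 = 65
H is normal (ℤ_65 is abelian).
|G/H| = |G| / |H| = 65 / 65 = 1

|G/H| = 1


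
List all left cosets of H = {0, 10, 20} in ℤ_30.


H = {0, 10, 20}, |H| = 3
Number of cosets = |G|/|H| = 30/3 = 10
0 + H = {0, 10, 20}
1 + H = {1, 11, 21}
2 + H = {2, 12, 22}
3 + H = {3, 13, 23}
4 + H = {4, 14, 24}
5 + H = {5, 15, 25}
6 + H = {6, 16, 26}
7 + H = {7, 17, 27}
8 + H = {8, 18, 28}
9 + H = {9, 19, 29}

Cosets: 0+H={0,10,20}; 1+H={1,11,21}; 2+H={2,12,22}; 3+H={3,13,23}; 4+H={4,14,24}; 5+H={5,15,25}; 6+H={6,16,26}; 7+H={7,17,27}; 8+H={8,18,28}; 9+H={9,19,29}


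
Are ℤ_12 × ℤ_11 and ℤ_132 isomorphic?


Comparing ℤ_12 × ℤ_11 and ℤ_132:
gcd(12,11) = 1, so ℤ_12 × ℤ_11 ≅ ℤ_132 (CRT)

Yes, ℤ_12 × ℤ_11 ≅ ℤ_132


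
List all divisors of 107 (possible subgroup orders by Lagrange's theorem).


Lagrange's theorem: |H| divides |G|
|G| = 107
Divisors of 107: 1, 107

Possible subgroup orders: {1, 107}


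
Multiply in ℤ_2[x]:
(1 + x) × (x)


Expand and collect like terms; reduce coefficients mod 2:
x^0: 1·0 = 0 ≡ 0 (mod 2)
x^1: 1·1 + 1·0 = 1 ≡ 1 (mod 2)
x^2: 1·1 = 1 ≡ 1 (mod 2)
Result: x + x^2

f · g = x + x^2


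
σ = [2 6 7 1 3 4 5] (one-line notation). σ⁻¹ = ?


To find σ⁻¹, swap domain and range:
σ(1) = 2 → σ⁻¹(2) = 1
σ(2) = 6 → σ⁻¹(6) = 2
σ(3) = 7 → σ⁻¹(7) = 3
σ(4) = 1 → σ⁻¹(1) = 4
σ(5) = 3 → σ⁻¹(3) = 5
σ(6) = 4 → σ⁻¹(4) = 6
σ(7) = 5 → σ⁻¹(5) = 7

σ⁻¹ = [4 1 5 6 7 2 3]


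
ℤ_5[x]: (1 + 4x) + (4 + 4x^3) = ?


Add coefficients mod 5:
x^0: 1 + 4 = 0 (mod 5)
x^1: 4 + 0 = 4 (mod 5)
x^2: 0 + 0 = 0 (mod 5)
x^3: 0 + 4 = 4 (mod 5)
Result: 4x + 4x^3

f + g = 4x + 4x^3


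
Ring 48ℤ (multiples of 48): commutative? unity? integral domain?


48ℤ is a commutative ring under +,× but has no multiplicative identity (1 ∉ 48ℤ); it has no zero divisors, but without unity it is not an integral domain
Commutative: Yes
Integral domain: No
Has unity: No

48ℤ (multiples of 48): Commutative=Yes, Unity=No


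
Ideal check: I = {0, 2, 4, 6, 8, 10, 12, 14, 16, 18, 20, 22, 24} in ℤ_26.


Check ideal conditions for I = {0, 2, 4, 6, 8, 10, 12, 14, 16, 18, 20, 22, 24} in ℤ_26:
(1) I is an additive subgroup? Yes
(2) For r ∈ ℤ_26 and a ∈ I: r·a ∈ I? Yes

Yes, I is an ideal of ℤ_26


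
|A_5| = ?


|A_n| = n!/2 (even permutations)
|A_5| = 5!/2 = 120/2 = 60

|A_5| = 60


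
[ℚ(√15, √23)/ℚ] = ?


[ℚ(√15,√23):ℚ] = [ℚ(√15,√23):ℚ(√15)]·[ℚ(√15):ℚ] = 2·2 = 4

[ℚ(√15, √23)/ℚ] = 4


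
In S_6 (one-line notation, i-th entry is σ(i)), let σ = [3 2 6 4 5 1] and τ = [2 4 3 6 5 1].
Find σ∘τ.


σ∘τ: apply τ first, then σ
1 →τ 2 →σ 2
2 →τ 4 →σ 4
3 →τ 3 →σ 6
4 →τ 6 →σ 1
5 →τ 5 →σ 5
6 →τ 1 →σ 3

σ∘τ = [2 4 6 1 5 3]


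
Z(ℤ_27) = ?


Z(G) = {g ∈ G | gx = xg for all x ∈ G}
ℤ_27 is abelian, so Z(G) = G

Z(ℤ_27) = ℤ_27


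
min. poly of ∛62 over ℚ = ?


∛62 satisfies x³ - 62 = 0, irreducible over ℚ (no rational root; 62 is not a perfect cube)

Minimal polynomial: x³ - 62


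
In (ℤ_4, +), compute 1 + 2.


Operation: addition mod 4
1 + 2 = (a + b) mod 4 with a = 1, b = 2

1 + 2 = 3


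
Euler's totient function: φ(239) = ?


Factor n: 239 = 239
φ(n) = n · ∏(1 - 1/p) over distinct primes p | n
φ(239) = 239 · (1 - 1/239) = 238

φ(239) = 238


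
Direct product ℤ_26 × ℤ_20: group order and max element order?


|ℤ_26 × ℤ_20| = 26 × 20 = 520
Max element order = lcm(26,20) = 260
Cyclic? No (gcd=2)

|ℤ_26×ℤ_20| = 520, max element order = 260


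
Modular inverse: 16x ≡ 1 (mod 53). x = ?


Use the extended Euclidean algorithm to write 1 = 16·s + 53·t; then s mod 53 is the inverse.
Euclidean algorithm:
  16 = 0·53 + 16
  53 = 3·16 + 5
  16 = 3·5 + 1
  5 = 5·1 + 0
gcd(16,53) = 1
Back-substitution gives: 16·(10) + 53·(-3) = 1
So 16⁻¹ ≡ 10 ≡ 10 (mod 53)
Check: 16 × 10 = 160 ≡ 1 (mod 53) ✓

16⁻¹ ≡ 10 (mod 53)


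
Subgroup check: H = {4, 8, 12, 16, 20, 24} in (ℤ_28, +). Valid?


Subgroup test for H = {4, 8, 12, 16, 20, 24} in (ℤ_28, +):
(1) 0 ∈ H? No
(2) Closure: for all a,b ∈ H, (a+b) mod 28 ∈ H? No  [counterexample: 4 + 24 = 0 ∉ H]
(3) Inverses: for all a ∈ H, -a mod 28 ∈ H? Yes

No, H is not a subgroup of ℤ_28


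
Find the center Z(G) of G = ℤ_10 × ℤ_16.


Z(G) = {g ∈ G | gx = xg for all x ∈ G}
Direct product of abelian groups is abelian, so Z(G) = G

Z(ℤ_10 × ℤ_16) = ℤ_10 × ℤ_16


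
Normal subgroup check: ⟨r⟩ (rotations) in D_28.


H = ⟨r⟩ (rotations) in D_28
The rotation subgroup ⟨r⟩ has index 2 in D_28, so it is normal

Yes, normal subgroup


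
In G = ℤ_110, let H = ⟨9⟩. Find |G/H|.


|⟨9⟩| = n / gcd(9, 110) = 110 / 1 = 110
H is normal (ℤ_110 is abelian).
|G/H| = |G| / |H| = 110 / 110 = 1

|G/H| = 1


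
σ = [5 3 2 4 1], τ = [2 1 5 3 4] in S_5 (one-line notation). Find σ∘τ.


σ∘τ: apply τ first, then σ
1 →τ 2 →σ 3
2 →τ 1 →σ 5
3 →τ 5 →σ 1
4 →τ 3 →σ 2
5 →τ 4 →σ 4

σ∘τ = [3 5 1 2 4]


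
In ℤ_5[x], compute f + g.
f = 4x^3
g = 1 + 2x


Add coefficients mod 5:
x^0: 0 + 1 = 1 (mod 5)
x^1: 0 + 2 = 2 (mod 5)
x^2: 0 + 0 = 0 (mod 5)
x^3: 4 + 0 = 4 (mod 5)
Result: 1 + 2x + 4x^3

f + g = 1 + 2x + 4x^3


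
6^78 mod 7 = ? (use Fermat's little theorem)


Fermat's little theorem: if p is prime and gcd(a,p)=1, then a^(p-1) ≡ 1 (mod p)
p = 7 is prime, gcd(6,7) = 1
Reduce exponent: 78 mod 6 = 0
So 6^78 ≡ 6^0 (mod 7)
6^0 = 1

6^78 ≡ 1 (mod 7)


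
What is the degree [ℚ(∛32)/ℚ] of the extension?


∛32 has minimal polynomial x³ - 32 (irreducible over ℚ since 32 is not a perfect cube)

[ℚ(∛32)/ℚ] = 3


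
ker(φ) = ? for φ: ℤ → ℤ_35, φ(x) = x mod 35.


Kernel = preimage of identity
ker(φ) = {x ∈ ℤ : x ≡ 0 (mod 35)} = 35ℤ = {0, ±35, ±70, ...}

ker(φ) = 35ℤ


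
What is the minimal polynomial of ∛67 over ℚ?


∛67 satisfies x³ - 67 = 0, irreducible over ℚ (no rational root; 67 is not a perfect cube)

Minimal polynomial: x³ - 67


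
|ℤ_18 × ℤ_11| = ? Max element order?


|ℤ_18 × ℤ_11| = 18 × 11 = 198
Max element order = lcm(18,11) = 198
Cyclic? Yes (gcd=1)

|ℤ_18×ℤ_11| = 198, max element order = 198


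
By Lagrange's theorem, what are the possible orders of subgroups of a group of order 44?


Lagrange's theorem: |H| divides |G|
|G| = 44
Divisors of 44: 1, 2, 4, 11, 22, 44

Possible subgroup orders: {1, 2, 4, 11, 22, 44}


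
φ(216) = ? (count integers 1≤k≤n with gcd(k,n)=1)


Factor n: 216 = 2^3 × 3^3
φ(n) = n · ∏(1 - 1/p) over distinct primes p | n
φ(216) = 216 · (1 - 1/2) · (1 - 1/3) = 72

φ(216) = 72


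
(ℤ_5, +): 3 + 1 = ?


Operation: addition mod 5
3 + 1 = (a + b) mod 5 with a = 3, b = 1

3 + 1 = 4


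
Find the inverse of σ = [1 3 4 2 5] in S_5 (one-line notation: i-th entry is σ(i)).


To find σ⁻¹, swap domain and range:
σ(1) = 1 → σ⁻¹(1) = 1
σ(2) = 3 → σ⁻¹(3) = 2
σ(3) = 4 → σ⁻¹(4) = 3
σ(4) = 2 → σ⁻¹(2) = 4
σ(5) = 5 → σ⁻¹(5) = 5

σ⁻¹ = [1 4 2 3 5]


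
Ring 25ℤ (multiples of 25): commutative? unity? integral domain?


25ℤ is a commutative ring under +,× but has no multiplicative identity (1 ∉ 25ℤ); it has no zero divisors, but without unity it is not an integral domain
Commutative: Yes
Integral domain: No
Has unity: No

25ℤ (multiples of 25): Commutative=Yes, Unity=No


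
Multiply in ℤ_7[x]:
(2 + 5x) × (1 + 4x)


Expand and collect like terms; reduce coefficients mod 7:
x^0: 2·1 = 2 ≡ 2 (mod 7)
x^1: 2·4 + 5·1 = 13 ≡ 6 (mod 7)
x^2: 5·4 = 20 ≡ 6 (mod 7)
Result: 2 + 6x + 6x^2

f · g = 2 + 6x + 6x^2


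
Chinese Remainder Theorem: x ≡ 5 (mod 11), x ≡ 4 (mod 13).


m₁ = 11, m₂ = 13, gcd = 1, so CRT applies. M = m₁·m₂ = 143
Let M₁ = M/m₁ = 13, M₂ = M/m₂ = 11
Find y₁ ≡ M₁⁻¹ (mod m₁): 13⁻¹ ≡ 6 (mod 11)
Find y₂ ≡ M₂⁻¹ (mod m₂): 11⁻¹ ≡ 6 (mod 13)
x = a₁·M₁·y₁ + a₂·M₂·y₂ = 5·13·6 + 4·11·6 = 654
Reduce mod 143: x ≡ 82
Check: 82 mod 11 = 5 ✓, 82 mod 13 = 4 ✓

x ≡ 82 (mod 143)


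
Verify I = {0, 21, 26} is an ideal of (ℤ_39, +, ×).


Check ideal conditions for I = {0, 21, 26} in ℤ_39:
(1) I is an additive subgroup? No
(2) For r ∈ ℤ_39 and a ∈ I: r·a ∈ I? No  [counterexample: r=2, a=21, r·a mod 39 = 3 ∉ I]

No, I is not an ideal of ℤ_39


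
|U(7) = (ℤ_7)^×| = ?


U(n) is the group of units mod n; |U(n)| = φ(n)
|U(7)| = φ(7) = 6

|U(7) = (ℤ_7)^×| = 6


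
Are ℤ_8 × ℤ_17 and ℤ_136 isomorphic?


Comparing ℤ_8 × ℤ_17 and ℤ_136:
gcd(8,17) = 1, so ℤ_8 × ℤ_17 ≅ ℤ_136 (CRT)

Yes, ℤ_8 × ℤ_17 ≅ ℤ_136


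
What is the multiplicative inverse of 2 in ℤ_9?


Use the extended Euclidean algorithm to write 1 = 2·s + 9·t; then s mod 9 is the inverse.
Euclidean algorithm:
  2 = 0·9 + 2
  9 = 4·2 + 1
  2 = 2·1 + 0
gcd(2,9) = 1
Back-substitution gives: 2·(-4) + 9·(1) = 1
So 2⁻¹ ≡ -4 ≡ 5 (mod 9)
Check: 2 × 5 = 10 ≡ 1 (mod 9) ✓

2⁻¹ ≡ 5 (mod 9)


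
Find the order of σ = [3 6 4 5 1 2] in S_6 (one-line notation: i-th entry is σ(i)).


Cycle decomposition: (1 3 4 5) (2 6)
Cycle lengths: 4, 2
Order = lcm(4, 2) = 4

ord(σ) = 4


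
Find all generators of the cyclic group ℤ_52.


g generates ℤ_n iff gcd(g,n) = 1
Prime factors of 52: 2, 13
Generators are g ∈ {1,...,51} not divisible by any of these primes.
Generators: {1, 3, 5, 7, 9, 11, 15, 17, 19, 21, 23, 25, 27, 29, 31, 33, 35, 37, 41, 43, 45, 47, 49, 51}
Number of generators = φ(52) = 24

Generators of ℤ_52 = {1, 3, 5, 7, 9, 11, 15, 17, 19, 21, 23, 25, 27, 29, 31, 33, 35, 37, 41, 43, 45, 47, 49, 51}


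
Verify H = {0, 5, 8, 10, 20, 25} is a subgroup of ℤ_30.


Subgroup test for H = {0, 5, 8, 10, 20, 25} in (ℤ_30, +):
(1) 0 ∈ H? Yes
(2) Closure: for all a,b ∈ H, (a+b) mod 30 ∈ H? No  [counterexample: 5 + 8 = 13 ∉ H]
(3) Inverses: for all a ∈ H, -a mod 30 ∈ H? No

No, H is not a subgroup of ℤ_30


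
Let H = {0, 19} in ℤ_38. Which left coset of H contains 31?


31 + H = {31 + h (mod 38) : h ∈ H}
31+0=31, 31+19=12
31 + H = {12, 31} = 12 + H

31 + H = {12, 31}


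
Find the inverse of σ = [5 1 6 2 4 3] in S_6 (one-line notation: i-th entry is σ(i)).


To find σ⁻¹, swap domain and range:
σ(1) = 5 → σ⁻¹(5) = 1
σ(2) = 1 → σ⁻¹(1) = 2
σ(3) = 6 → σ⁻¹(6) = 3
σ(4) = 2 → σ⁻¹(2) = 4
σ(5) = 4 → σ⁻¹(4) = 5
σ(6) = 3 → σ⁻¹(3) = 6

σ⁻¹ = [2 4 6 5 1 3]
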